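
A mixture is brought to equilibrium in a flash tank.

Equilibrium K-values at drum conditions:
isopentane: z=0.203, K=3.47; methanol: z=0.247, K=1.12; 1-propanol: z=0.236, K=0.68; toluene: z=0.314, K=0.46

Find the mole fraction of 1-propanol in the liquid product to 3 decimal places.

x_1-propanol = 0.266

Let ψ = V/F and solve Σ zᵢ(Kᵢ−1)/(1+ψ(Kᵢ−1)) = 0.
Check two-phase: ΣzᵢKᵢ = 1.286 > 1 and Σzᵢ/Kᵢ = 1.309 > 1, so g(0) = 0.286 > 0 and g(1) = -0.309 < 0.
Newton–Raphson from ψ = 0.5:
  ψ = 0.500: g = -0.0699, g' = -0.457 → ψ = 0.347
  ψ = 0.347: g = 0.0048, g' = -0.532 → ψ = 0.356
Converged at ψ = 0.356.
Compositions from xᵢ = zᵢ/(1+ψ(Kᵢ−1)), yᵢ = Kᵢxᵢ:
  isopentane: x = 0.108, y = 0.375
  methanol: x = 0.237, y = 0.265
  1-propanol: x = 0.266, y = 0.181
  toluene: x = 0.389, y = 0.179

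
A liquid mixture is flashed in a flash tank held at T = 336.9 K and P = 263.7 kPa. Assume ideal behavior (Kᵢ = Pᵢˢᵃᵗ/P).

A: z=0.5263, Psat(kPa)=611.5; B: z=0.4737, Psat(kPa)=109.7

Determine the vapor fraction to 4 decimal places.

Raoult's law: Kᵢ = Pᵢˢᵃᵗ/P = Pᵢˢᵃᵗ/263.7.
  K_A = 611.5/263.7 = 2.318923, K_B = 109.7/263.7 = 0.416003
Let ψ = V/F and solve Σ zᵢ(Kᵢ−1)/(1+ψ(Kᵢ−1)) = 0.
g(0) = ΣzᵢKᵢ − 1 = 0.4175 and g(1) = 1 − Σzᵢ/Kᵢ = -0.3657, so a root lies in (0, 1).
Newton iteration, ψ⁰ = 0.5:
  ψ = 0.5000: g = 0.02757, g' = -0.6548 → ψ = 0.5421
  ψ = 0.5421: g = -0.00003, g' = -0.6572 → ψ = 0.5420
Converged at ψ = 0.5420.

ψ = 0.5420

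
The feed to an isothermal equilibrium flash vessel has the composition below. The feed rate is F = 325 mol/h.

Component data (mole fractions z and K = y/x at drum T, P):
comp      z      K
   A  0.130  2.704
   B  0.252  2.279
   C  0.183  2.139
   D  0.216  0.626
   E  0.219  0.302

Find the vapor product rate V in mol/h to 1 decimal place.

V = 217.9 mol/h

Material balance + equilibrium reduce to Σ zᵢ(Kᵢ−1)/(1+V/F(Kᵢ−1)) = 0.
Check two-phase: ΣzᵢKᵢ = 1.519 > 1 and Σzᵢ/Kᵢ = 1.314 > 1, so g(0) = 0.519 > 0 and g(1) = -0.314 < 0.
Iterate (Newton) starting at V/F = 0.5:
  V/F = 0.500: g = 0.1148, g' = -0.657 → V/F = 0.675
  V/F = 0.675: g = -0.0031, g' = -0.712 → V/F = 0.670
Converged at V/F = 0.670.
Then V = V/F·F = 0.6704·325 = 217.9 mol/h and L = F − V = 107.1 mol/h.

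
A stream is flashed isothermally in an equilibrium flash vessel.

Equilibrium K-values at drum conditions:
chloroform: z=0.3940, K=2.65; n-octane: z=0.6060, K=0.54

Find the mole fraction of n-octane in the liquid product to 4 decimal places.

Material balance + equilibrium reduce to Σ zᵢ(Kᵢ−1)/(1+ψ(Kᵢ−1)) = 0.
Feasibility: ΣzᵢKᵢ = 1.3713, Σzᵢ/Kᵢ = 1.2709 — both > 1, two phases present.
Newton–Raphson from ψ = 0.45:
  ψ = 0.4500: g = 0.02156, g' = -0.5572 → ψ = 0.4887
  ψ = 0.4887: g = 0.00030, g' = -0.5421 → ψ = 0.4892
Converged at ψ = 0.4892.
Compositions from xᵢ = zᵢ/(1+ψ(Kᵢ−1)), yᵢ = Kᵢxᵢ:
  chloroform: x = 0.2180, y = 0.5777
  n-octane: x = 0.7820, y = 0.4223

x_n-octane = 0.7820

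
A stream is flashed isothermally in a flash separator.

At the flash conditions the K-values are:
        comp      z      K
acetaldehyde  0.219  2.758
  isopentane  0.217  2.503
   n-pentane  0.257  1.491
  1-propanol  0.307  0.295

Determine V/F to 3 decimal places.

Rachford–Rice: g(V/F) = Σ zᵢ(Kᵢ−1)/(1+V/F(Kᵢ−1)) = 0.
g(0) = ΣzᵢKᵢ − 1 = 0.621 and g(1) = 1 − Σzᵢ/Kᵢ = -0.379, so a root lies in (0, 1).
Newton–Raphson from V/F = 0.5:
  V/F = 0.500: g = 0.1582, g' = -0.755 → V/F = 0.709
  V/F = 0.709: g = -0.0102, g' = -0.894 → V/F = 0.698
Converged at V/F = 0.698.

V/F = 0.698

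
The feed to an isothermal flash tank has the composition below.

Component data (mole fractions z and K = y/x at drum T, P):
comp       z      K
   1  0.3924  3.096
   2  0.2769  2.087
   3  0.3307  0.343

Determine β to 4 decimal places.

β = 0.8105

Material balance + equilibrium reduce to Σ zᵢ(Kᵢ−1)/(1+β(Kᵢ−1)) = 0.
Check two-phase: ΣzᵢKᵢ = 1.9062 > 1 and Σzᵢ/Kᵢ = 1.2236 > 1, so g(0) = 0.9062 > 0 and g(1) = -0.2236 < 0.
Newton iteration, β⁰ = 0.5:
  β = 0.5000: g = 0.27304, g' = -0.8649 → β = 0.8157
  β = 0.8157: g = -0.00509, g' = -0.9895 → β = 0.8105
Converged at β = 0.8105.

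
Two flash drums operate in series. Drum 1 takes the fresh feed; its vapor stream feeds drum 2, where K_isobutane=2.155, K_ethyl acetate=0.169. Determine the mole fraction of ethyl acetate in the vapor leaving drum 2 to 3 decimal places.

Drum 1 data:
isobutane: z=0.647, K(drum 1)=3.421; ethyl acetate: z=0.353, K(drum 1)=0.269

Drum 1:
Let ψ₁ = V/F and solve Σ zᵢ(Kᵢ−1)/(1+ψ₁(Kᵢ−1)) = 0.
Feasibility: ΣzᵢKᵢ = 2.308, Σzᵢ/Kᵢ = 1.501 — both > 1, two phases present.
Iterate (Newton) starting at ψ₁ = 0.69:
  ψ₁ = 0.690: g = 0.0659, g' = -1.300 → ψ₁ = 0.741
  ψ₁ = 0.741: g = -0.0020, g' = -1.383 → ψ₁ = 0.739
Converged at ψ₁ = 0.739.
Drum-1 compositions:
  isobutane: x = 0.232, y = 0.793
  ethyl acetate: x = 0.768, y = 0.207
Drum-2 feed = drum-1 vapor: z₂ = (0.7934, 0.2066).
Drum 2:
Let ψ₂ = V/F and solve Σ zᵢ(Kᵢ−1)/(1+ψ₂(Kᵢ−1)) = 0.
Feasibility: ΣzᵢKᵢ = 1.745, Σzᵢ/Kᵢ = 1.591 — both > 1, two phases present.
Iterate (Newton) starting at ψ₂ = 0.66:
  ψ₂ = 0.660: g = 0.1397, g' = -1.041 → ψ₂ = 0.794
  ψ₂ = 0.794: g = -0.0271, g' = -1.523 → ψ₂ = 0.776
Converged at ψ₂ = 0.776.
  isobutane: x = 0.418, y = 0.902
  ethyl acetate: x = 0.582, y = 0.098

y_ethyl acetate (drum 2) = 0.098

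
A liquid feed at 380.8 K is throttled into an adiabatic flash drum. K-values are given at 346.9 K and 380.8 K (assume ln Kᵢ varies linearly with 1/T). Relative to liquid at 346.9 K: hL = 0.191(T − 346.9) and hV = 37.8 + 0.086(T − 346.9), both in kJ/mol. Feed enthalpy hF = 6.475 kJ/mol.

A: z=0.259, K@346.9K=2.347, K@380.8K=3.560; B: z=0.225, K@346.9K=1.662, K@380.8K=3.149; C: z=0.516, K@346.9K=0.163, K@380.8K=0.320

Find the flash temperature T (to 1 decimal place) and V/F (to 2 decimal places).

T = 351.5 K, V/F = 0.15

Adiabatic flash: solve Rachford–Rice at each trial T, then check hF = ψ·hV(T) + (1−ψ)·hL(T).
  T = 346.9 K: K = (2.347, 1.662, 0.163), RR gives ψ = 0.073, H_out = 2.748 kJ/mol
  T = 380.8 K: K = (3.560, 3.149, 0.320), RR gives ψ = 0.493, H_out = 23.357 kJ/mol
  T = 363.9 K: K = (2.921, 2.324, 0.232), RR gives ψ = 0.313, H_out = 14.514 kJ/mol
  T = 355.4 K: K = (2.625, 1.973, 0.195), RR gives ψ = 0.206, H_out = 9.229 kJ/mol
  T = 351.1 K: K = (2.482, 1.811, 0.178), RR gives ψ = 0.143, H_out = 6.141 kJ/mol
  T = 353.2 K: K = (2.551, 1.889, 0.187), RR gives ψ = 0.175, H_out = 7.692 kJ/mol
  T = 352.1 K: K = (2.515, 1.848, 0.182), RR gives ψ = 0.158, H_out = 6.891 kJ/mol
Linear interpolation between T = 351.1 (H_out = 6.141) and T = 352.1 (H_out = 6.891) on hF = 6.475 gives T ≈ 351.5 K, at which ψ = 0.15.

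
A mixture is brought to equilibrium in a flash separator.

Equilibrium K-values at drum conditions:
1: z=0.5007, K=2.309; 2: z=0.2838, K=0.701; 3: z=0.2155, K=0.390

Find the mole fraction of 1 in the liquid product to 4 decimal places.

x_1 = 0.2595

Newton–Raphson from V/F = 0.4:
  V/F = 0.4000: g = 0.15991, g' = -0.5426 → V/F = 0.6947
  V/F = 0.6947: g = 0.00803, g' = -0.5172 → V/F = 0.7102
Converged at V/F = 0.7102.
Compositions from xᵢ = zᵢ/(1+V/F(Kᵢ−1)), yᵢ = Kᵢxᵢ:
  1: x = 0.2595, y = 0.5991
  2: x = 0.3603, y = 0.2526
  3: x = 0.3802, y = 0.1483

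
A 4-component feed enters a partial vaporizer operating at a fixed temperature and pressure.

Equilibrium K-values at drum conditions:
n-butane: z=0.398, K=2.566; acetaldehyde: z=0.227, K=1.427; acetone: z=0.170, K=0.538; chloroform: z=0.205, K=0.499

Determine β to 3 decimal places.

β = 0.915

Material balance + equilibrium reduce to Σ zᵢ(Kᵢ−1)/(1+β(Kᵢ−1)) = 0.
g(0) = ΣzᵢKᵢ − 1 = 0.539 and g(1) = 1 − Σzᵢ/Kᵢ = -0.041, so a root lies in (0, 1).
Newton–Raphson from β = 0.5:
  β = 0.500: g = 0.1903, g' = -0.488 → β = 0.890
  β = 0.890: g = 0.0119, g' = -0.464 → β = 0.916
  β = 0.916: g = -0.0001, g' = -0.471 → β = 0.915
Converged at β = 0.915.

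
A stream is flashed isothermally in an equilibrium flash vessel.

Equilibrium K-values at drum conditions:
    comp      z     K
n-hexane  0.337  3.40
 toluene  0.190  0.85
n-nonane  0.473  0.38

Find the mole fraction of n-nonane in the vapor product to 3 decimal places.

Rachford–Rice: g(ψ) = Σ zᵢ(Kᵢ−1)/(1+ψ(Kᵢ−1)) = 0.
Check two-phase: ΣzᵢKᵢ = 1.487 > 1 and Σzᵢ/Kᵢ = 1.567 > 1, so g(0) = 0.487 > 0 and g(1) = -0.567 < 0.
Iterate (Newton) starting at ψ = 0.5:
  ψ = 0.500: g = -0.0882, g' = -0.788 → ψ = 0.388
  ψ = 0.388: g = 0.0023, g' = -0.840 → ψ = 0.391
Converged at ψ = 0.391.
Compositions from xᵢ = zᵢ/(1+ψ(Kᵢ−1)), yᵢ = Kᵢxᵢ:
  n-hexane: x = 0.174, y = 0.591
  toluene: x = 0.202, y = 0.172
  n-nonane: x = 0.624, y = 0.237

y_n-nonane = 0.237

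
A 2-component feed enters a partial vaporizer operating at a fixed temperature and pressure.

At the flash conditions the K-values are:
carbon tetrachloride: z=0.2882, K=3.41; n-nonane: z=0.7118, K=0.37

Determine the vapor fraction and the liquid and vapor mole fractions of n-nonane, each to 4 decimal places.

ψ = 0.1621, x_n-nonane = 0.7928, y_n-nonane = 0.2933

Binary case is linear: z₁(K₁−1)(1+ψ(K₂−1)) + z₂(K₂−1)(1+ψ(K₁−1)) = 0
⇒ ψ = [z₁(K₁−1)+z₂(K₂−1)] / [−(K₁−1)(K₂−1)] = 0.24613/1.51830 = 0.1621
Compositions from xᵢ = zᵢ/(1+ψ(Kᵢ−1)), yᵢ = Kᵢxᵢ:
  carbon tetrachloride: x = 0.2072, y = 0.7067
  n-nonane: x = 0.7928, y = 0.2933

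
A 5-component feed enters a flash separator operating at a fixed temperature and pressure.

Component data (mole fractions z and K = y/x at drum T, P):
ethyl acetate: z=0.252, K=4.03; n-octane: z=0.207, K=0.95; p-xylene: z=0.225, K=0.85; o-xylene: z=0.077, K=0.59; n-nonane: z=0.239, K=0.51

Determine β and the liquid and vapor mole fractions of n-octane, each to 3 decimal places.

Material balance + equilibrium reduce to Σ zᵢ(Kᵢ−1)/(1+β(Kᵢ−1)) = 0.
Feasibility: ΣzᵢKᵢ = 1.571, Σzᵢ/Kᵢ = 1.144 — both > 1, two phases present.
Iterate (Newton) starting at β = 0.5:
  β = 0.500: g = 0.0617, g' = -0.493 → β = 0.625
  β = 0.625: g = 0.0047, g' = -0.426 → β = 0.636
Converged at β = 0.636.
Compositions from xᵢ = zᵢ/(1+β(Kᵢ−1)), yᵢ = Kᵢxᵢ:
  ethyl acetate: x = 0.086, y = 0.347
  n-octane: x = 0.214, y = 0.203
  p-xylene: x = 0.249, y = 0.211
  o-xylene: x = 0.104, y = 0.061
  n-nonane: x = 0.347, y = 0.177

β = 0.636, x_n-octane = 0.214, y_n-octane = 0.203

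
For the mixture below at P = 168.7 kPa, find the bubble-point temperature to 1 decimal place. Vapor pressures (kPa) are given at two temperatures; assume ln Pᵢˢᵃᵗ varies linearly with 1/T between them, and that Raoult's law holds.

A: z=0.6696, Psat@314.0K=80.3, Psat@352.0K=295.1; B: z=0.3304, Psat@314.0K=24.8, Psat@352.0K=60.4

Bubble-point temperature: ΣzᵢPᵢˢᵃᵗ(T) = P. Interpolate ln Pᵢˢᵃᵗ = aᵢ + bᵢ/T.
  T = 314.0 K: ΣzᵢPᵢˢᵃᵗ = 61.96 kPa
  T = 352.0 K: ΣzᵢPᵢˢᵃᵗ = 217.56 kPa
  T = 333.0 K: ΣzᵢPᵢˢᵃᵗ = 120.09 kPa
  T = 342.5 K: ΣzᵢPᵢˢᵃᵗ = 162.91 kPa
  T = 347.2 K: ΣzᵢPᵢˢᵃᵗ = 188.33 kPa
  T = 344.9 K: ΣzᵢPᵢˢᵃᵗ = 175.51 kPa
Interpolating between 342.5 K and 344.9 K gives T ≈ 343.6 K.

T = 343.6 K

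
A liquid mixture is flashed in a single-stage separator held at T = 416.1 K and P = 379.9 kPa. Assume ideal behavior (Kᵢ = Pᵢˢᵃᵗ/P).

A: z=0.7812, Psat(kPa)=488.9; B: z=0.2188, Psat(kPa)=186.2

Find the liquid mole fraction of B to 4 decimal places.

Raoult's law: Kᵢ = Pᵢˢᵃᵗ/P = Pᵢˢᵃᵗ/379.9.
  K_A = 488.9/379.9 = 1.286918, K_B = 186.2/379.9 = 0.490129
Rachford–Rice: g(ψ) = Σ zᵢ(Kᵢ−1)/(1+ψ(Kᵢ−1)) = 0.
Check two-phase: ΣzᵢKᵢ = 1.1126 > 1 and Σzᵢ/Kᵢ = 1.0534 > 1, so g(0) = 0.1126 > 0 and g(1) = -0.0534 < 0.
Binary case is linear: z₁(K₁−1)(1+ψ(K₂−1)) + z₂(K₂−1)(1+ψ(K₁−1)) = 0
⇒ ψ = [z₁(K₁−1)+z₂(K₂−1)] / [−(K₁−1)(K₂−1)] = 0.11258/0.14629 = 0.7696
Compositions from xᵢ = zᵢ/(1+ψ(Kᵢ−1)), yᵢ = Kᵢxᵢ:
  A: x = 0.6399, y = 0.8235
  B: x = 0.3601, y = 0.1765

x_B = 0.3601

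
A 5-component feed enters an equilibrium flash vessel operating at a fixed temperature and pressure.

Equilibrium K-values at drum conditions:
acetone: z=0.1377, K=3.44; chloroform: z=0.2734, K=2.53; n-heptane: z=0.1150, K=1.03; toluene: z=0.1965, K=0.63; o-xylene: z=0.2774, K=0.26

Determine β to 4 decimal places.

Material balance + equilibrium reduce to Σ zᵢ(Kᵢ−1)/(1+β(Kᵢ−1)) = 0.
Feasibility: ΣzᵢKᵢ = 1.4798, Σzᵢ/Kᵢ = 1.6386 — both > 1, two phases present.
Newton iteration, β⁰ = 0.5:
  β = 0.5000: g = -0.02330, g' = -0.7951 → β = 0.4707
  β = 0.4707: g = -0.00007, g' = -0.7911 → β = 0.4706
Converged at β = 0.4706.

β = 0.4706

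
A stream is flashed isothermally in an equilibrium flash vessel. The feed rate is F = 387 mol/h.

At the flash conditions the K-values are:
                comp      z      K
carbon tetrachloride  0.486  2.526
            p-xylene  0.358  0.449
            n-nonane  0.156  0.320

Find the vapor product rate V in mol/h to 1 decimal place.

Newton iteration, β⁰ = 0.49:
  β = 0.490: g = -0.0050, g' = -0.737 → β = 0.483
Converged at β = 0.483.
Then V = β·F = 0.4833·387 = 187.0 mol/h and L = F − V = 200.0 mol/h.

V = 187.0 mol/h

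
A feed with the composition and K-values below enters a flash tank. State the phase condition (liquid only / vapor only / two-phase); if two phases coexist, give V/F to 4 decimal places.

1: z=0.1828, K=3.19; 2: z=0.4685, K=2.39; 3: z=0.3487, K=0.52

vapor only

ΣzᵢKᵢ = 1.8842; Σzᵢ/Kᵢ = 0.9239.
Since Σzᵢ/Kᵢ < 1 the mixture is above its dew point — single vapor phase.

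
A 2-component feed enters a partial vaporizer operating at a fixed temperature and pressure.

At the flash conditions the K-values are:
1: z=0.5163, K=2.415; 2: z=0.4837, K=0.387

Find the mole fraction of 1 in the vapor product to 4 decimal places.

y_1 = 0.7300

Let ψ = V/F and solve Σ zᵢ(Kᵢ−1)/(1+ψ(Kᵢ−1)) = 0.
Feasibility: ΣzᵢKᵢ = 1.4341, Σzᵢ/Kᵢ = 1.4637 — both > 1, two phases present.
Newton–Raphson from ψ = 0.37:
  ψ = 0.3700: g = 0.09603, g' = -0.7494 → ψ = 0.4981
  ψ = 0.4981: g = 0.00166, g' = -0.7323 → ψ = 0.5004
Converged at ψ = 0.5004.
Compositions from xᵢ = zᵢ/(1+ψ(Kᵢ−1)), yᵢ = Kᵢxᵢ:
  1: x = 0.3023, y = 0.7300
  2: x = 0.6977, y = 0.2700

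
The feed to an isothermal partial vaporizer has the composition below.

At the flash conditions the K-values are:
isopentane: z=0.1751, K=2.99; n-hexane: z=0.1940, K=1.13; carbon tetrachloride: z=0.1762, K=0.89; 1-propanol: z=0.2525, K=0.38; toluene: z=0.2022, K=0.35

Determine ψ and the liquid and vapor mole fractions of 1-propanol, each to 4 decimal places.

Newton iteration, ψ⁰ = 0.5:
  ψ = 0.5000: g = -0.24376, g' = -0.5709 → ψ = 0.0730
  ψ = 0.0730: g = 0.00775, g' = -0.7347 → ψ = 0.0835
  ψ = 0.0835: g = 0.00009, g' = -0.7187 → ψ = 0.0837
Converged at ψ = 0.0837.
Compositions from xᵢ = zᵢ/(1+ψ(Kᵢ−1)), yᵢ = Kᵢxᵢ:
  isopentane: x = 0.1501, y = 0.4488
  n-hexane: x = 0.1919, y = 0.2169
  carbon tetrachloride: x = 0.1778, y = 0.1583
  1-propanol: x = 0.2663, y = 0.1012
  toluene: x = 0.2138, y = 0.0748

ψ = 0.0837, x_1-propanol = 0.2663, y_1-propanol = 0.1012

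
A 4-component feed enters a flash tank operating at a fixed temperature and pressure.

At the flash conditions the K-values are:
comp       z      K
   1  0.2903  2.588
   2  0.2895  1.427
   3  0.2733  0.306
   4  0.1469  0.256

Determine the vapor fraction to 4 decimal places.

Iterate (Newton) starting at ψ = 0.5:
  ψ = 0.5000: g = -0.10566, g' = -0.7782 → ψ = 0.3642
  ψ = 0.3642: g = -0.00470, g' = -0.7221 → ψ = 0.3577
Converged at ψ = 0.3577.

ψ = 0.3577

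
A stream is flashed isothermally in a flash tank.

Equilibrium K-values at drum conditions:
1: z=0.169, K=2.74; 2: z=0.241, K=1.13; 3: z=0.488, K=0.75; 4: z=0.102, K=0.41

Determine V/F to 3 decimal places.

V/F = 0.361

Iterate (Newton) starting at V/F = 0.37:
  V/F = 0.370: g = -0.0026, g' = -0.288 → V/F = 0.361
Converged at V/F = 0.361.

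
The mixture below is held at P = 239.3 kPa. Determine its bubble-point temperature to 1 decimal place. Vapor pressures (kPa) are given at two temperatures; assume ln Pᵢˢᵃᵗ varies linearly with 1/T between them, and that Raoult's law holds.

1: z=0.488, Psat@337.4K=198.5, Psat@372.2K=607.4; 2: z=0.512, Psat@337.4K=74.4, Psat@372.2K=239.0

T = 354.1 K

Bubble-point temperature: ΣzᵢPᵢˢᵃᵗ(T) = P. Interpolate ln Pᵢˢᵃᵗ = aᵢ + bᵢ/T.
  T = 337.4 K: ΣzᵢPᵢˢᵃᵗ = 134.96 kPa
  T = 372.2 K: ΣzᵢPᵢˢᵃᵗ = 418.78 kPa
  T = 354.8 K: ΣzᵢPᵢˢᵃᵗ = 244.42 kPa
  T = 346.1 K: ΣzᵢPᵢˢᵃᵗ = 182.98 kPa
  T = 350.5 K: ΣzᵢPᵢˢᵃᵗ = 212.21 kPa
  T = 352.6 K: ΣzᵢPᵢˢᵃᵗ = 227.47 kPa
Interpolating between 352.6 K and 354.8 K gives T ≈ 354.1 K.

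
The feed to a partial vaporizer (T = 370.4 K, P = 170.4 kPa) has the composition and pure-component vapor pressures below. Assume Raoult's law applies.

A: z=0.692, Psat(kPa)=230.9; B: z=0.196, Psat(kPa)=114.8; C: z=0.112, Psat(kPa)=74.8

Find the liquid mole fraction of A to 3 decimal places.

x_A = 0.546

Raoult's law: Kᵢ = Pᵢˢᵃᵗ/P = Pᵢˢᵃᵗ/170.4.
  K_A = 230.9/170.4 = 1.35505, K_B = 114.8/170.4 = 0.67371, K_C = 74.8/170.4 = 0.43897
Let β = V/F and solve Σ zᵢ(Kᵢ−1)/(1+β(Kᵢ−1)) = 0.
Check two-phase: ΣzᵢKᵢ = 1.119 > 1 and Σzᵢ/Kᵢ = 1.057 > 1, so g(0) = 0.119 > 0 and g(1) = -0.057 < 0.
Newton–Raphson from β = 0.58:
  β = 0.580: g = 0.0317, g' = -0.169 → β = 0.767
  β = 0.767: g = -0.0026, g' = -0.200 → β = 0.755
  β = 0.755: g = -0.0000, g' = -0.197 → β = 0.754
Converged at β = 0.754.
Compositions from xᵢ = zᵢ/(1+β(Kᵢ−1)), yᵢ = Kᵢxᵢ:
  A: x = 0.546, y = 0.740
  B: x = 0.260, y = 0.175
  C: x = 0.194, y = 0.085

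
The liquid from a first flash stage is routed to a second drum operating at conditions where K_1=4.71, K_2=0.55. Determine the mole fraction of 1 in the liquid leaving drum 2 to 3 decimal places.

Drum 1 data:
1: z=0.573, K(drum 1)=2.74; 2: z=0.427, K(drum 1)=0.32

Drum 1:
Material balance + equilibrium reduce to Σ zᵢ(Kᵢ−1)/(1+ψ₁(Kᵢ−1)) = 0.
Feasibility: ΣzᵢKᵢ = 1.707, Σzᵢ/Kᵢ = 1.543 — both > 1, two phases present.
Binary case is linear: z₁(K₁−1)(1+ψ₁(K₂−1)) + z₂(K₂−1)(1+ψ₁(K₁−1)) = 0
⇒ ψ₁ = [z₁(K₁−1)+z₂(K₂−1)] / [−(K₁−1)(K₂−1)] = 0.7067/1.1832 = 0.597
Drum-1 compositions:
  1: x = 0.281, y = 0.770
  2: x = 0.719, y = 0.230
Drum-2 feed = drum-1 liquid: z₂ = (0.2810, 0.7190).
Drum 2:
Binary case is linear: z₁(K₁−1)(1+ψ₂(K₂−1)) + z₂(K₂−1)(1+ψ₂(K₁−1)) = 0
⇒ ψ₂ = [z₁(K₁−1)+z₂(K₂−1)] / [−(K₁−1)(K₂−1)] = 0.7189/1.6695 = 0.431
  1: x = 0.108, y = 0.509
  2: x = 0.892, y = 0.491

x_1 (drum 2) = 0.108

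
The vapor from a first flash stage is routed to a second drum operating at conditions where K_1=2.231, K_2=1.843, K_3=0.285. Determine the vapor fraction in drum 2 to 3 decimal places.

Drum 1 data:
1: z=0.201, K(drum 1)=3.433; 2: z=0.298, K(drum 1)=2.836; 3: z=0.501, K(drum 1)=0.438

V/F (drum 2) = 0.570

Drum 1:
Let ψ₁ = V/F and solve Σ zᵢ(Kᵢ−1)/(1+ψ₁(Kᵢ−1)) = 0.
Check two-phase: ΣzᵢKᵢ = 1.755 > 1 and Σzᵢ/Kᵢ = 1.307 > 1, so g(0) = 0.755 > 0 and g(1) = -0.307 < 0.
Newton iteration, ψ₁⁰ = 0.44:
  ψ₁ = 0.440: g = 0.1648, g' = -0.864 → ψ₁ = 0.631
  ψ₁ = 0.631: g = 0.0104, g' = -0.781 → ψ₁ = 0.644
Converged at ψ₁ = 0.644.
Drum-1 compositions:
  1: x = 0.078, y = 0.269
  2: x = 0.137, y = 0.387
  3: x = 0.785, y = 0.344
Drum-2 feed = drum-1 vapor: z₂ = (0.2688, 0.3873, 0.3439).
Drum 2:
Newton iteration, ψ₂⁰ = 0.5:
  ψ₂ = 0.500: g = 0.0518, g' = -0.718 → ψ₂ = 0.572
  ψ₂ = 0.572: g = -0.0017, g' = -0.769 → ψ₂ = 0.570
Converged at ψ₂ = 0.570.
  1: x = 0.158, y = 0.352
  2: x = 0.262, y = 0.482
  3: x = 0.580, y = 0.165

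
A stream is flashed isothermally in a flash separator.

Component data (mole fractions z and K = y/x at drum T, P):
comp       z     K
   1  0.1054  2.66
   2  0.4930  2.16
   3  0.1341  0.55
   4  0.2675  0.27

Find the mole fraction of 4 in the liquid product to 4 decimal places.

Rachford–Rice: g(V/F) = Σ zᵢ(Kᵢ−1)/(1+V/F(Kᵢ−1)) = 0.
g(0) = ΣzᵢKᵢ − 1 = 0.4912 and g(1) = 1 − Σzᵢ/Kᵢ = -0.5024, so a root lies in (0, 1).
Newton–Raphson from V/F = 0.49:
  V/F = 0.4900: g = 0.07967, g' = -0.7482 → V/F = 0.5965
  V/F = 0.5965: g = -0.00245, g' = -0.8030 → V/F = 0.5934
Converged at V/F = 0.5934.
Compositions from xᵢ = zᵢ/(1+V/F(Kᵢ−1)), yᵢ = Kᵢxᵢ:
  1: x = 0.0531, y = 0.1412
  2: x = 0.2920, y = 0.6307
  3: x = 0.1830, y = 0.1006
  4: x = 0.4720, y = 0.1274

x_4 = 0.4720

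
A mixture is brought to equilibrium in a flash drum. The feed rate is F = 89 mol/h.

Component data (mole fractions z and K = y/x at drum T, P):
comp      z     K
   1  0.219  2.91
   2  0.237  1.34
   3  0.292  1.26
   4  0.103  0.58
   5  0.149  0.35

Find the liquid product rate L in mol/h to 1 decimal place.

L = 13.3 mol/h

Rachford–Rice: g(V/F) = Σ zᵢ(Kᵢ−1)/(1+V/F(Kᵢ−1)) = 0.
Feasibility: ΣzᵢKᵢ = 1.435, Σzᵢ/Kᵢ = 1.087 — both > 1, two phases present.
Newton–Raphson from V/F = 0.5:
  V/F = 0.500: g = 0.1518, g' = -0.412 → V/F = 0.869
  V/F = 0.869: g = -0.0091, g' = -0.520 → V/F = 0.851
Converged at V/F = 0.851.
Then V = V/F·F = 0.8509·89 = 75.7 mol/h and L = F − V = 13.3 mol/h.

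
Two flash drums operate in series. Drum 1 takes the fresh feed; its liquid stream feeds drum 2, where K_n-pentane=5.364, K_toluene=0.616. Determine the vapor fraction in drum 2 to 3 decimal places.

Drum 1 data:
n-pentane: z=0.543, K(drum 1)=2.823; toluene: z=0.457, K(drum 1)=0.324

Drum 1:
Binary case is linear: z₁(K₁−1)(1+ψ₁(K₂−1)) + z₂(K₂−1)(1+ψ₁(K₁−1)) = 0
⇒ ψ₁ = [z₁(K₁−1)+z₂(K₂−1)] / [−(K₁−1)(K₂−1)] = 0.6810/1.2323 = 0.553
Drum-1 compositions:
  n-pentane: x = 0.271, y = 0.764
  toluene: x = 0.729, y = 0.236
Drum-2 feed = drum-1 liquid: z₂ = (0.2705, 0.7295).
Drum 2:
Rachford–Rice: g(ψ₂) = Σ zᵢ(Kᵢ−1)/(1+ψ₂(Kᵢ−1)) = 0.
g(0) = ΣzᵢKᵢ − 1 = 0.900 and g(1) = 1 − Σzᵢ/Kᵢ = -0.235, so a root lies in (0, 1).
Iterate (Newton) starting at ψ₂ = 0.5:
  ψ₂ = 0.500: g = 0.0243, g' = -0.674 → ψ₂ = 0.536
  ψ₂ = 0.536: g = 0.0008, g' = -0.633 → ψ₂ = 0.537
Converged at ψ₂ = 0.537.
  n-pentane: x = 0.081, y = 0.434
  toluene: x = 0.919, y = 0.566

V/F (drum 2) = 0.537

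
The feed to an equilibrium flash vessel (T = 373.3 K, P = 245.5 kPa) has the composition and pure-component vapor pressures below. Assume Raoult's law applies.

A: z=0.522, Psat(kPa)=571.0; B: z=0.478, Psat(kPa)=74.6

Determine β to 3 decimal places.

Raoult's law: Kᵢ = Pᵢˢᵃᵗ/P = Pᵢˢᵃᵗ/245.5.
  K_A = 571.0/245.5 = 2.32587, K_B = 74.6/245.5 = 0.30387
Material balance + equilibrium reduce to Σ zᵢ(Kᵢ−1)/(1+β(Kᵢ−1)) = 0.
g(0) = ΣzᵢKᵢ − 1 = 0.359 and g(1) = 1 − Σzᵢ/Kᵢ = -0.797, so a root lies in (0, 1).
Newton–Raphson from β = 0.5:
  β = 0.500: g = -0.0942, g' = -0.877 → β = 0.393
  β = 0.393: g = -0.0027, g' = -0.836 → β = 0.389
Converged at β = 0.389.

β = 0.389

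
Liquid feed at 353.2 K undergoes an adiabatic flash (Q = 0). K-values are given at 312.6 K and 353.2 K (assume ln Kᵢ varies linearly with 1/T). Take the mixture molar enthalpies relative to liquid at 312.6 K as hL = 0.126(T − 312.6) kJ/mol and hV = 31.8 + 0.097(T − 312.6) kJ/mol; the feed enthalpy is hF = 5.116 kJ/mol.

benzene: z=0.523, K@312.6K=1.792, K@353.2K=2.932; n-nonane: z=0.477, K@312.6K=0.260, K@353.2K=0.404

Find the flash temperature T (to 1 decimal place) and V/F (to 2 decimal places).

Adiabatic flash: solve Rachford–Rice at each trial T, then check hF = ψ·hV(T) + (1−ψ)·hL(T).
  T = 312.6 K: K = (1.792, 0.260), RR gives ψ = 0.104, H_out = 3.323 kJ/mol
  T = 353.2 K: K = (2.932, 0.404), RR gives ψ = 0.631, H_out = 24.427 kJ/mol
  T = 332.9 K: K = (2.327, 0.328), RR gives ψ = 0.419, H_out = 15.646 kJ/mol
  T = 322.8 K: K = (2.052, 0.293), RR gives ψ = 0.287, H_out = 10.318 kJ/mol
  T = 317.7 K: K = (1.920, 0.277), RR gives ψ = 0.204, H_out = 7.104 kJ/mol
  T = 315.1 K: K = (1.854, 0.268), RR gives ψ = 0.156, H_out = 5.262 kJ/mol
  T = 313.9 K: K = (1.824, 0.264), RR gives ψ = 0.132, H_out = 4.354 kJ/mol
Linear interpolation between T = 313.9 (H_out = 4.354) and T = 315.1 (H_out = 5.262) on hF = 5.116 gives T ≈ 314.9 K, at which ψ = 0.15.

T = 314.9 K, V/F = 0.15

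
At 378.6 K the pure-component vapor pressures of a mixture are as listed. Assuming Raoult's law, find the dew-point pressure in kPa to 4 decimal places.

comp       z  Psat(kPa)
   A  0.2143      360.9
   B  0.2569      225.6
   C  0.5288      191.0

Pdew = 222.1669 kPa

At the dew point ψ → 1, so Σzᵢ/Kᵢ = 1 with Kᵢ = Pᵢˢᵃᵗ/P ⇒ 1/P = Σzᵢ/Pᵢˢᵃᵗ.
1/P = 0.2143/360.9 + 0.2569/225.6 + 0.5288/191.0 = 0.0045011 ⇒ P = 222.1669 kPa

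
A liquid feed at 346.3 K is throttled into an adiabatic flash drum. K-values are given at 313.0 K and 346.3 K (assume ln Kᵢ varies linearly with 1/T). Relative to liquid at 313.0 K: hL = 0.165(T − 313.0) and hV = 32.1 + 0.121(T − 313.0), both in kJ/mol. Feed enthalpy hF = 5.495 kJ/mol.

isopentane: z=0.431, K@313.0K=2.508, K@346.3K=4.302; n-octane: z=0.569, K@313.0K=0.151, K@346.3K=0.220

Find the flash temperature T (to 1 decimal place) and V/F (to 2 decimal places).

Adiabatic flash: solve Rachford–Rice at each trial T, then check hF = ψ·hV(T) + (1−ψ)·hL(T).
  T = 313.0 K: K = (2.508, 0.151), RR gives ψ = 0.130, H_out = 4.184 kJ/mol
  T = 346.3 K: K = (4.302, 0.220), RR gives ψ = 0.380, H_out = 17.143 kJ/mol
  T = 329.6 K: K = (3.327, 0.184), RR gives ψ = 0.284, H_out = 11.636 kJ/mol
  T = 321.3 K: K = (2.899, 0.167), RR gives ψ = 0.218, H_out = 8.283 kJ/mol
  T = 317.1 K: K = (2.697, 0.159), RR gives ψ = 0.177, H_out = 6.327 kJ/mol
  T = 315.1 K: K = (2.604, 0.155), RR gives ψ = 0.155, H_out = 5.315 kJ/mol
  T = 316.1 K: K = (2.650, 0.157), RR gives ψ = 0.166, H_out = 5.828 kJ/mol
  T = 315.6 K: K = (2.627, 0.156), RR gives ψ = 0.161, H_out = 5.573 kJ/mol
Linear interpolation between T = 315.1 (H_out = 5.315) and T = 315.6 (H_out = 5.573) on hF = 5.495 gives T ≈ 315.4 K, at which ψ = 0.16.

T = 315.4 K, V/F = 0.16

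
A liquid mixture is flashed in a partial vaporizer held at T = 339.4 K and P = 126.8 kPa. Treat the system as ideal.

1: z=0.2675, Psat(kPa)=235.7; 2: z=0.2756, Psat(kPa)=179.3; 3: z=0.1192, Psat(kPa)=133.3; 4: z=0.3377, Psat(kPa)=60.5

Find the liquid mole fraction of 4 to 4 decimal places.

x_4 = 0.4822

Raoult's law: Kᵢ = Pᵢˢᵃᵗ/P = Pᵢˢᵃᵗ/126.8.
  K_1 = 235.7/126.8 = 1.858833, K_2 = 179.3/126.8 = 1.414038, K_3 = 133.3/126.8 = 1.051262, K_4 = 60.5/126.8 = 0.477129
Let ψ = V/F and solve Σ zᵢ(Kᵢ−1)/(1+ψ(Kᵢ−1)) = 0.
Check two-phase: ΣzᵢKᵢ = 1.1734 > 1 and Σzᵢ/Kᵢ = 1.1600 > 1, so g(0) = 0.1734 > 0 and g(1) = -0.1600 < 0.
Iterate (Newton) starting at ψ = 0.45:
  ψ = 0.4500: g = 0.03696, g' = -0.2944 → ψ = 0.5755
  ψ = 0.5755: g = -0.00075, g' = -0.3084 → ψ = 0.5731
Converged at ψ = 0.5731.
Compositions from xᵢ = zᵢ/(1+ψ(Kᵢ−1)), yᵢ = Kᵢxᵢ:
  1: x = 0.1793, y = 0.3332
  2: x = 0.2227, y = 0.3150
  3: x = 0.1158, y = 0.1217
  4: x = 0.4822, y = 0.2301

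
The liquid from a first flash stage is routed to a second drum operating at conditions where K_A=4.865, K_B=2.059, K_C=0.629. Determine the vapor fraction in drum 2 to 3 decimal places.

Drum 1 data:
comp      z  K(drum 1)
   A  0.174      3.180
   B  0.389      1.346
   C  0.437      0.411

V/F (drum 2) = 0.782

Drum 1:
Material balance + equilibrium reduce to Σ zᵢ(Kᵢ−1)/(1+ψ₁(Kᵢ−1)) = 0.
Check two-phase: ΣzᵢKᵢ = 1.257 > 1 and Σzᵢ/Kᵢ = 1.407 > 1, so g(0) = 0.257 > 0 and g(1) = -0.407 < 0.
Iterate (Newton) starting at ψ₁ = 0.56:
  ψ₁ = 0.560: g = -0.1005, g' = -0.538 → ψ₁ = 0.373
  ψ₁ = 0.373: g = -0.0015, g' = -0.537 → ψ₁ = 0.370
Converged at ψ₁ = 0.370.
Drum-1 compositions:
  A: x = 0.096, y = 0.306
  B: x = 0.345, y = 0.464
  C: x = 0.559, y = 0.230
Drum-2 feed = drum-1 liquid: z₂ = (0.0963, 0.3448, 0.5589).
Drum 2:
Let ψ₂ = V/F and solve Σ zᵢ(Kᵢ−1)/(1+ψ₂(Kᵢ−1)) = 0.
Check two-phase: ΣzᵢKᵢ = 1.530 > 1 and Σzᵢ/Kᵢ = 1.076 > 1, so g(0) = 0.530 > 0 and g(1) = -0.076 < 0.
Newton iteration, ψ₂⁰ = 0.31:
  ψ₂ = 0.310: g = 0.2099, g' = -0.615 → ψ₂ = 0.651
  ψ₂ = 0.651: g = 0.0485, g' = -0.385 → ψ₂ = 0.777
  ψ₂ = 0.777: g = 0.0019, g' = -0.358 → ψ₂ = 0.782
Converged at ψ₂ = 0.782.
  A: x = 0.024, y = 0.116
  B: x = 0.189, y = 0.388
  C: x = 0.788, y = 0.495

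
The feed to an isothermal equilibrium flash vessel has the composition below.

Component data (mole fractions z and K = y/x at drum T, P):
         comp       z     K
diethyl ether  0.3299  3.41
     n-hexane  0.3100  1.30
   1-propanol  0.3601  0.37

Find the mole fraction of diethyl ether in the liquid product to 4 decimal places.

Iterate (Newton) starting at V/F = 0.5:
  V/F = 0.5000: g = 0.11025, g' = -0.7198 → V/F = 0.6532
  V/F = 0.6532: g = 0.00113, g' = -0.7214 → V/F = 0.6547
Converged at V/F = 0.6547.
Compositions from xᵢ = zᵢ/(1+V/F(Kᵢ−1)), yᵢ = Kᵢxᵢ:
  diethyl ether: x = 0.1280, y = 0.4364
  n-hexane: x = 0.2591, y = 0.3368
  1-propanol: x = 0.6129, y = 0.2268

x_diethyl ether = 0.1280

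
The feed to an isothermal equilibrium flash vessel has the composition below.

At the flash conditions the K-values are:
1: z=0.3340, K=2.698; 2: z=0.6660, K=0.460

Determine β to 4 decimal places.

β = 0.2263

Material balance + equilibrium reduce to Σ zᵢ(Kᵢ−1)/(1+β(Kᵢ−1)) = 0.
Feasibility: ΣzᵢKᵢ = 1.2075, Σzᵢ/Kᵢ = 1.5716 — both > 1, two phases present.
Newton iteration, β⁰ = 0.5:
  β = 0.5000: g = -0.18593, g' = -0.6461 → β = 0.2122
  β = 0.2122: g = 0.01071, g' = -0.7681 → β = 0.2262
  β = 0.2262: g = 0.00009, g' = -0.7547 → β = 0.2263
Converged at β = 0.2263.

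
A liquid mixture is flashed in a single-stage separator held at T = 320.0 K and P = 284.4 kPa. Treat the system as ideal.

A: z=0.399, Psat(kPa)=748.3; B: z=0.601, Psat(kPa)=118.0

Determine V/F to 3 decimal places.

Raoult's law: Kᵢ = Pᵢˢᵃᵗ/P = Pᵢˢᵃᵗ/284.4.
  K_A = 748.3/284.4 = 2.63115, K_B = 118.0/284.4 = 0.41491
Material balance + equilibrium reduce to Σ zᵢ(Kᵢ−1)/(1+V/F(Kᵢ−1)) = 0.
g(0) = ΣzᵢKᵢ − 1 = 0.299 and g(1) = 1 − Σzᵢ/Kᵢ = -0.600, so a root lies in (0, 1).
Binary case is linear: z₁(K₁−1)(1+V/F(K₂−1)) + z₂(K₂−1)(1+V/F(K₁−1)) = 0
⇒ V/F = [z₁(K₁−1)+z₂(K₂−1)] / [−(K₁−1)(K₂−1)] = 0.2992/0.9544 = 0.313

V/F = 0.313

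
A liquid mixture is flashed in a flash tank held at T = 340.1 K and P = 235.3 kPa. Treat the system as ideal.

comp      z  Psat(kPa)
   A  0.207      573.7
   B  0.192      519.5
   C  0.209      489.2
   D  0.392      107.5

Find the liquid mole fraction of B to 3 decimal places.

x_B = 0.098

Raoult's law: Kᵢ = Pᵢˢᵃᵗ/P = Pᵢˢᵃᵗ/235.3.
  K_A = 573.7/235.3 = 2.43816, K_B = 519.5/235.3 = 2.20782, K_C = 489.2/235.3 = 2.07905, K_D = 107.5/235.3 = 0.45686
Rachford–Rice: g(β) = Σ zᵢ(Kᵢ−1)/(1+β(Kᵢ−1)) = 0.
g(0) = ΣzᵢKᵢ − 1 = 0.542 and g(1) = 1 − Σzᵢ/Kᵢ = -0.130, so a root lies in (0, 1).
Newton–Raphson from β = 0.5:
  β = 0.500: g = 0.1720, g' = -0.574 → β = 0.799
  β = 0.799: g = 0.0013, g' = -0.596 → β = 0.802
Converged at β = 0.802.
Compositions from xᵢ = zᵢ/(1+β(Kᵢ−1)), yᵢ = Kᵢxᵢ:
  A: x = 0.096, y = 0.234
  B: x = 0.098, y = 0.215
  C: x = 0.112, y = 0.233
  D: x = 0.694, y = 0.317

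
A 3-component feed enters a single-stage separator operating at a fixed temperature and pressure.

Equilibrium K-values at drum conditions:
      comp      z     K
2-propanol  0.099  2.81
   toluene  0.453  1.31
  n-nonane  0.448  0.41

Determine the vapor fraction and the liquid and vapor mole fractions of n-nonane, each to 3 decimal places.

ψ = 0.116, x_n-nonane = 0.481, y_n-nonane = 0.197

Rachford–Rice: g(ψ) = Σ zᵢ(Kᵢ−1)/(1+ψ(Kᵢ−1)) = 0.
Feasibility: ΣzᵢKᵢ = 1.055, Σzᵢ/Kᵢ = 1.474 — both > 1, two phases present.
Newton iteration, ψ⁰ = 0.57:
  ψ = 0.570: g = -0.1907, g' = -0.464 → ψ = 0.159
  ψ = 0.159: g = -0.0187, g' = -0.425 → ψ = 0.115
  ψ = 0.115: g = 0.0004, g' = -0.442 → ψ = 0.116
Converged at ψ = 0.116.
Compositions from xᵢ = zᵢ/(1+ψ(Kᵢ−1)), yᵢ = Kᵢxᵢ:
  2-propanol: x = 0.082, y = 0.230
  toluene: x = 0.437, y = 0.573
  n-nonane: x = 0.481, y = 0.197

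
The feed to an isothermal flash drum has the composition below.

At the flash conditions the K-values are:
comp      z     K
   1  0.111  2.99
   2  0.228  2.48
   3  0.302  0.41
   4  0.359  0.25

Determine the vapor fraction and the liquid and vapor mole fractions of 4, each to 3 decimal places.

Iterate (Newton) starting at ψ = 0.5:
  ψ = 0.500: g = -0.3789, g' = -1.004 → ψ = 0.123
  ψ = 0.123: g = -0.0254, g' = -1.009 → ψ = 0.097
  ψ = 0.097: g = 0.0004, g' = -1.043 → ψ = 0.098
Converged at ψ = 0.098.
Compositions from xᵢ = zᵢ/(1+ψ(Kᵢ−1)), yᵢ = Kᵢxᵢ:
  1: x = 0.093, y = 0.278
  2: x = 0.199, y = 0.494
  3: x = 0.320, y = 0.131
  4: x = 0.387, y = 0.097

ψ = 0.098, x_4 = 0.387, y_4 = 0.097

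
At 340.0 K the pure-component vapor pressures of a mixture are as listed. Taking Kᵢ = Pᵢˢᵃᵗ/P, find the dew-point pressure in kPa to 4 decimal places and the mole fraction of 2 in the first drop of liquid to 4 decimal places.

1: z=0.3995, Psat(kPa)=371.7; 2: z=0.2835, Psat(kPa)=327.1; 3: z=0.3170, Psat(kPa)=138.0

Pdew = 235.9269 kPa, x_2 = 0.2045

At the dew point ψ → 1, so Σzᵢ/Kᵢ = 1 with Kᵢ = Pᵢˢᵃᵗ/P ⇒ 1/P = Σzᵢ/Pᵢˢᵃᵗ.
1/P = 0.3995/371.7 + 0.2835/327.1 + 0.3170/138.0 = 0.0042386 ⇒ P = 235.9269 kPa
xᵢ = zᵢP/Pᵢˢᵃᵗ ⇒ x_2 = 0.2835·235.9269/327.1 = 0.2045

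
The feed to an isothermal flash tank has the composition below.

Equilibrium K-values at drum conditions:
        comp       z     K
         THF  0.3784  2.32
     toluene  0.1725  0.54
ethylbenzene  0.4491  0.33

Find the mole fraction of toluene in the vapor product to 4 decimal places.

Let β = V/F and solve Σ zᵢ(Kᵢ−1)/(1+β(Kᵢ−1)) = 0.
Check two-phase: ΣzᵢKᵢ = 1.1192 > 1 and Σzᵢ/Kᵢ = 1.8435 > 1, so g(0) = 0.1192 > 0 and g(1) = -0.8435 < 0.
Newton–Raphson from β = 0.5:
  β = 0.5000: g = -0.25463, g' = -0.7567 → β = 0.1635
  β = 0.1635: g = -0.01289, g' = -0.7430 → β = 0.1461
  β = 0.1461: g = 0.00009, g' = -0.7530 → β = 0.1463
Converged at β = 0.1463.
Compositions from xᵢ = zᵢ/(1+β(Kᵢ−1)), yᵢ = Kᵢxᵢ:
  THF: x = 0.3172, y = 0.7358
  toluene: x = 0.1849, y = 0.0999
  ethylbenzene: x = 0.4979, y = 0.1643

y_toluene = 0.0999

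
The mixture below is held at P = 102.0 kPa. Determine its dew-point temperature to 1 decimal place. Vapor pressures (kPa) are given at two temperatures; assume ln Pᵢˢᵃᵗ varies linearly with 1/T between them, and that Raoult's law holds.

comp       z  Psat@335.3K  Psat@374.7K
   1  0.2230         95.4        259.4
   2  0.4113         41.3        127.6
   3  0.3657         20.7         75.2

Dew-point temperature: Σzᵢ·P/Pᵢˢᵃᵗ(T) = 1. Interpolate ln Pᵢˢᵃᵗ = aᵢ + bᵢ/T.
  T = 335.3 K: ΣzᵢP/Pᵢˢᵃᵗ = 3.0562
  T = 374.7 K: ΣzᵢP/Pᵢˢᵃᵗ = 0.9125
  T = 355.0 K: ΣzᵢP/Pᵢˢᵃᵗ = 1.6129
  T = 364.9 K: ΣzᵢP/Pᵢˢᵃᵗ = 1.2018
  T = 369.8 K: ΣzᵢP/Pᵢˢᵃᵗ = 1.0452
  T = 372.2 K: ΣzᵢP/Pᵢˢᵃᵗ = 0.9775
Interpolating between 369.8 K and 372.2 K gives T ≈ 371.4 K.

T = 371.4 K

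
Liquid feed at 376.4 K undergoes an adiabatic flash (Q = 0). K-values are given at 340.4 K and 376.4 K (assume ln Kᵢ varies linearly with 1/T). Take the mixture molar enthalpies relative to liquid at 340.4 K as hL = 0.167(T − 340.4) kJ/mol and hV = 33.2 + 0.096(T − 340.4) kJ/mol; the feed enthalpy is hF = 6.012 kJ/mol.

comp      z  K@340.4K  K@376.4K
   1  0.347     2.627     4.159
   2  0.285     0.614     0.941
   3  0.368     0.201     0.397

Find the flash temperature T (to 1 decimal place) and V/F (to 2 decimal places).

Adiabatic flash: solve Rachford–Rice at each trial T, then check hF = ψ·hV(T) + (1−ψ)·hL(T).
  T = 340.4 K: K = (2.627, 0.614, 0.201), RR gives ψ = 0.153, H_out = 5.085 kJ/mol
  T = 376.4 K: K = (4.159, 0.941, 0.397), RR gives ψ = 0.618, H_out = 24.955 kJ/mol
  T = 358.4 K: K = (3.344, 0.768, 0.287), RR gives ψ = 0.378, H_out = 15.070 kJ/mol
  T = 349.4 K: K = (2.973, 0.689, 0.241), RR gives ψ = 0.269, H_out = 10.253 kJ/mol
  T = 344.9 K: K = (2.797, 0.651, 0.221), RR gives ψ = 0.212, H_out = 7.737 kJ/mol
  T = 342.6 K: K = (2.709, 0.632, 0.210), RR gives ψ = 0.183, H_out = 6.402 kJ/mol
Linear interpolation between T = 340.4 (H_out = 5.085) and T = 342.6 (H_out = 6.402) on hF = 6.012 gives T ≈ 341.9 K, at which ψ = 0.17.

T = 341.9 K, V/F = 0.17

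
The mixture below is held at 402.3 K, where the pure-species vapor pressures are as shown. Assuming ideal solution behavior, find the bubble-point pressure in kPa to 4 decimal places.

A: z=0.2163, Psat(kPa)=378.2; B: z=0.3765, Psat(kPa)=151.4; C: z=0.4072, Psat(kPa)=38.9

At the bubble point ψ → 0, so ΣzᵢKᵢ = 1 with Kᵢ = Pᵢˢᵃᵗ/P ⇒ P = ΣzᵢPᵢˢᵃᵗ.
P = 0.2163·378.2 + 0.3765·151.4 + 0.4072·38.9 = 154.6468 kPa

Pbub = 154.6468 kPa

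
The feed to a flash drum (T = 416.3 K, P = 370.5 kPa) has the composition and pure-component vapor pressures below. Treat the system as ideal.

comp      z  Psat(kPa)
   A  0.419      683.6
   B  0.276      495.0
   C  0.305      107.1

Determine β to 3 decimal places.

Raoult's law: Kᵢ = Pᵢˢᵃᵗ/P = Pᵢˢᵃᵗ/370.5.
  K_A = 683.6/370.5 = 1.84507, K_B = 495.0/370.5 = 1.33603, K_C = 107.1/370.5 = 0.28907
Let β = V/F and solve Σ zᵢ(Kᵢ−1)/(1+β(Kᵢ−1)) = 0.
Check two-phase: ΣzᵢKᵢ = 1.230 > 1 and Σzᵢ/Kᵢ = 1.489 > 1, so g(0) = 0.230 > 0 and g(1) = -0.489 < 0.
Newton–Raphson from β = 0.52:
  β = 0.520: g = -0.0191, g' = -0.555 → β = 0.486
  β = 0.486: g = -0.0004, g' = -0.533 → β = 0.485
Converged at β = 0.485.

β = 0.485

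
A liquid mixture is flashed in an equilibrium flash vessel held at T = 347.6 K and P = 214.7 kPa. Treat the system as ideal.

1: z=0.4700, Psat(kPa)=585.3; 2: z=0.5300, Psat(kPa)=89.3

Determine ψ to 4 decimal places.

ψ = 0.4977

Raoult's law: Kᵢ = Pᵢˢᵃᵗ/P = Pᵢˢᵃᵗ/214.7.
  K_1 = 585.3/214.7 = 2.726129, K_2 = 89.3/214.7 = 0.415929
Binary case is linear: z₁(K₁−1)(1+ψ(K₂−1)) + z₂(K₂−1)(1+ψ(K₁−1)) = 0
⇒ ψ = [z₁(K₁−1)+z₂(K₂−1)] / [−(K₁−1)(K₂−1)] = 0.50172/1.00818 = 0.4977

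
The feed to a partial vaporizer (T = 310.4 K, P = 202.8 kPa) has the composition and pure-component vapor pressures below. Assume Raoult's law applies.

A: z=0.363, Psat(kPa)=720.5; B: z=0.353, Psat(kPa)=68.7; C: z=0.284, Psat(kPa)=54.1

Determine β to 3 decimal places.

Raoult's law: Kᵢ = Pᵢˢᵃᵗ/P = Pᵢˢᵃᵗ/202.8.
  K_A = 720.5/202.8 = 3.55276, K_B = 68.7/202.8 = 0.33876, K_C = 54.1/202.8 = 0.26677
Let β = V/F and solve Σ zᵢ(Kᵢ−1)/(1+β(Kᵢ−1)) = 0.
Check two-phase: ΣzᵢKᵢ = 1.485 > 1 and Σzᵢ/Kᵢ = 2.209 > 1, so g(0) = 0.485 > 0 and g(1) = -1.209 < 0.
Iterate (Newton) starting at β = 0.5:
  β = 0.500: g = -0.2704, g' = -1.182 → β = 0.271
  β = 0.271: g = 0.0033, g' = -1.293 → β = 0.274
Converged at β = 0.274.

β = 0.274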